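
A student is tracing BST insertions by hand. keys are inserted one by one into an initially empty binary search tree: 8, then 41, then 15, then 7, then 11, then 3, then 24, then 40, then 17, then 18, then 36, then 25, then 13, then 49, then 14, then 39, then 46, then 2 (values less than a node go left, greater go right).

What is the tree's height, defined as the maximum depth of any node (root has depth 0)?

6

8: root
41: right child of 8 (depth 1)
15: left child of 41 (depth 2)
7: left child of 8 (depth 1)
11: left child of 15 (depth 3)
3: left child of 7 (depth 2)
24: right child of 15 (depth 3)
40: right child of 24 (depth 4)
17: left child of 24 (depth 4)
18: right child of 17 (depth 5)
36: left child of 40 (depth 5)
25: left child of 36 (depth 6)
13: right child of 11 (depth 4)
49: right child of 41 (depth 2)
14: right child of 13 (depth 5)
39: right child of 36 (depth 6)
46: left child of 49 (depth 3)
2: left child of 3 (depth 3)

The deepest node is 25 at depth 6.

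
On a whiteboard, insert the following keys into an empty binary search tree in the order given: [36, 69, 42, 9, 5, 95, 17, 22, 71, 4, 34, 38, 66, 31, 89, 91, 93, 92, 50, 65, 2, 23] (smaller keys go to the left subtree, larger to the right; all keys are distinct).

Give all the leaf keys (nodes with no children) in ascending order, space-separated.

2 23 38 65 92

Insert 36: tree is empty, so 36 becomes the root.
Insert 69: 69 > 36 → go right. Place as right child of 36.
Insert 42: 42 > 36 → go right; 42 < 69 → go left. Place as left child of 69.
Insert 9: 9 < 36 → go left. Place as left child of 36.
Insert 5: 5 < 36 → go left; 5 < 9 → go left. Place as left child of 9.
Insert 95: 95 > 36 → go right; 95 > 69 → go right. Place as right child of 69.
Insert 17: 17 < 36 → go left; 17 > 9 → go right. Place as right child of 9.
Insert 22: 22 < 36 → go left; 22 > 9 → go right; 22 > 17 → go right. Place as right child of 17.
Insert 71: 71 > 36 → go right; 71 > 69 → go right; 71 < 95 → go left. Place as left child of 95.
Insert 4: 4 < 36 → go left; 4 < 9 → go left; 4 < 5 → go left. Place as left child of 5.
Insert 34: 34 < 36 → go left; 34 > 9 → go right; 34 > 17 → go right; 34 > 22 → go right. Place as right child of 22.
Insert 38: 38 > 36 → go right; 38 < 69 → go left; 38 < 42 → go left. Place as left child of 42.
Insert 66: 66 > 36 → go right; 66 < 69 → go left; 66 > 42 → go right. Place as right child of 42.
Insert 31: 31 < 36 → go left; 31 > 9 → go right; 31 > 17 → go right; 31 > 22 → go right; 31 < 34 → go left. Place as left child of 34.
Insert 89: 89 > 36 → go right; 89 > 69 → go right; 89 < 95 → go left; 89 > 71 → go right. Place as right child of 71.
Insert 91: 91 > 36 → go right; 91 > 69 → go right; 91 < 95 → go left; 91 > 71 → go right; 91 > 89 → go right. Place as right child of 89.
Insert 93: 93 > 36 → go right; 93 > 69 → go right; 93 < 95 → go left; 93 > 71 → go right; 93 > 89 → go right; 93 > 91 → go right. Place as right child of 91.
Insert 92: 92 > 36 → go right; 92 > 69 → go right; 92 < 95 → go left; 92 > 71 → go right; 92 > 89 → go right; 92 > 91 → go right; 92 < 93 → go left. Place as left child of 93.
Insert 50: 50 > 36 → go right; 50 < 69 → go left; 50 > 42 → go right; 50 < 66 → go left. Place as left child of 66.
Insert 65: 65 > 36 → go right; 65 < 69 → go left; 65 > 42 → go right; 65 < 66 → go left; 65 > 50 → go right. Place as right child of 50.
Insert 2: 2 < 36 → go left; 2 < 9 → go left; 2 < 5 → go left; 2 < 4 → go left. Place as left child of 4.
Insert 23: 23 < 36 → go left; 23 > 9 → go right; 23 > 17 → go right; 23 > 22 → go right; 23 < 34 → go left; 23 < 31 → go left. Place as left child of 31.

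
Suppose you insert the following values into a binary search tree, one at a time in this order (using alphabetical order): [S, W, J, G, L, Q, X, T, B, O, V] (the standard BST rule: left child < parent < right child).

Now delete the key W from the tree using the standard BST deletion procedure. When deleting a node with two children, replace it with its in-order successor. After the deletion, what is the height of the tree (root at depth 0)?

S: root
W: right child of S (depth 1)
J: left child of S (depth 1)
G: left child of J (depth 2)
L: right child of J (depth 2)
Q: right child of L (depth 3)
X: right child of W (depth 2)
T: left child of W (depth 2)
B: left child of G (depth 3)
O: left child of Q (depth 4)
V: right child of T (depth 3)

Delete W (two children — replace with in-order successor).
After deletion, deepest node is O at depth 4.

4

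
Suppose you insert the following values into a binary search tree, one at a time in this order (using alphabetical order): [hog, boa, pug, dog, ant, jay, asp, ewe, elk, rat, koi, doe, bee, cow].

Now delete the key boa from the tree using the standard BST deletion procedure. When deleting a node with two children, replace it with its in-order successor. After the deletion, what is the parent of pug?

Insert hog: tree is empty, so hog becomes the root.
Insert boa: boa < hog → go left. Place as left child of hog.
Insert pug: pug > hog → go right. Place as right child of hog.
Insert dog: dog < hog → go left; dog > boa → go right. Place as right child of boa.
Insert ant: ant < hog → go left; ant < boa → go left. Place as left child of boa.
Insert jay: jay > hog → go right; jay < pug → go left. Place as left child of pug.
Insert asp: asp < hog → go left; asp < boa → go left; asp > ant → go right. Place as right child of ant.
Insert ewe: ewe < hog → go left; ewe > boa → go right; ewe > dog → go right. Place as right child of dog.
Insert elk: elk < hog → go left; elk > boa → go right; elk > dog → go right; elk < ewe → go left. Place as left child of ewe.
Insert rat: rat > hog → go right; rat > pug → go right. Place as right child of pug.
Insert koi: koi > hog → go right; koi < pug → go left; koi > jay → go right. Place as right child of jay.
Insert doe: doe < hog → go left; doe > boa → go right; doe < dog → go left. Place as left child of dog.
Insert bee: bee < hog → go left; bee < boa → go left; bee > ant → go right; bee > asp → go right. Place as right child of asp.
Insert cow: cow < hog → go left; cow > boa → go right; cow < dog → go left; cow < doe → go left. Place as left child of doe.

Delete boa (two children — replace with in-order successor).
After deletion, pug's parent is hog.

hog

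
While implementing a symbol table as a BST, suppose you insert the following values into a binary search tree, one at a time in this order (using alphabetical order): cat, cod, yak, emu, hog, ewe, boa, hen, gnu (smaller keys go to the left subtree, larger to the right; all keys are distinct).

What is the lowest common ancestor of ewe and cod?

cod

Insert cat: tree is empty, so cat becomes the root.
Insert cod: cod > cat → go right. Place as right child of cat.
Insert yak: yak > cat → go right; yak > cod → go right. Place as right child of cod.
Insert emu: emu > cat → go right; emu > cod → go right; emu < yak → go left. Place as left child of yak.
Insert hog: hog > cat → go right; hog > cod → go right; hog < yak → go left; hog > emu → go right. Place as right child of emu.
Insert ewe: ewe > cat → go right; ewe > cod → go right; ewe < yak → go left; ewe > emu → go right; ewe < hog → go left. Place as left child of hog.
Insert boa: boa < cat → go left. Place as left child of cat.
Insert hen: hen > cat → go right; hen > cod → go right; hen < yak → go left; hen > emu → go right; hen < hog → go left; hen > ewe → go right. Place as right child of ewe.
Insert gnu: gnu > cat → go right; gnu > cod → go right; gnu < yak → go left; gnu > emu → go right; gnu < hog → go left; gnu > ewe → go right; gnu < hen → go left. Place as left child of hen.

Path to ewe: cat → cod → yak → emu → hog → ewe
Path to cod: cat → cod
cod lies on both paths and is an ancestor of the other node.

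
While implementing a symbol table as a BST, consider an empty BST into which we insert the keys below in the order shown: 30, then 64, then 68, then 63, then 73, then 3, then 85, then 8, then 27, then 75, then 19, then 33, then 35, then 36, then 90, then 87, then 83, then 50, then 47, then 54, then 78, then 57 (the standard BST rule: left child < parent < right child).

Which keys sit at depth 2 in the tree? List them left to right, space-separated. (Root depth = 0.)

30: root
64: right child of 30 (depth 1)
68: right child of 64 (depth 2)
63: left child of 64 (depth 2)
73: right child of 68 (depth 3)
3: left child of 30 (depth 1)
85: right child of 73 (depth 4)
8: right child of 3 (depth 2)
27: right child of 8 (depth 3)
75: left child of 85 (depth 5)
19: left child of 27 (depth 4)
33: left child of 63 (depth 3)
35: right child of 33 (depth 4)
36: right child of 35 (depth 5)
90: right child of 85 (depth 5)
87: left child of 90 (depth 6)
83: right child of 75 (depth 6)
50: right child of 36 (depth 6)
47: left child of 50 (depth 7)
54: right child of 50 (depth 7)
78: left child of 83 (depth 7)
57: right child of 54 (depth 8)

8 63 68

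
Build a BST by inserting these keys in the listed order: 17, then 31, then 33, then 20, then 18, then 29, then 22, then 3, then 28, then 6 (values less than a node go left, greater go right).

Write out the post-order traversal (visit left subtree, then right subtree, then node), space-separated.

6 3 18 28 22 29 20 33 31 17

Insert 17: tree is empty, so 17 becomes the root.
Insert 31: 31 > 17 → go right. Place as right child of 17.
Insert 33: 33 > 17 → go right; 33 > 31 → go right. Place as right child of 31.
Insert 20: 20 > 17 → go right; 20 < 31 → go left. Place as left child of 31.
Insert 18: 18 > 17 → go right; 18 < 31 → go left; 18 < 20 → go left. Place as left child of 20.
Insert 29: 29 > 17 → go right; 29 < 31 → go left; 29 > 20 → go right. Place as right child of 20.
Insert 22: 22 > 17 → go right; 22 < 31 → go left; 22 > 20 → go right; 22 < 29 → go left. Place as left child of 29.
Insert 3: 3 < 17 → go left. Place as left child of 17.
Insert 28: 28 > 17 → go right; 28 < 31 → go left; 28 > 20 → go right; 28 < 29 → go left; 28 > 22 → go right. Place as right child of 22.
Insert 6: 6 < 17 → go left; 6 > 3 → go right. Place as right child of 3.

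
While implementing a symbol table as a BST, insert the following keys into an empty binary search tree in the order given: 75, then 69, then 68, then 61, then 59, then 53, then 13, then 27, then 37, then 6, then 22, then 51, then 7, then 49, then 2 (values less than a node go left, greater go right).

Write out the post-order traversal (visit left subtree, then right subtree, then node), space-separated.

2 7 6 22 49 51 37 27 13 53 59 61 68 69 75

75: root
69: left child of 75 (depth 1)
68: left child of 69 (depth 2)
61: left child of 68 (depth 3)
59: left child of 61 (depth 4)
53: left child of 59 (depth 5)
13: left child of 53 (depth 6)
27: right child of 13 (depth 7)
37: right child of 27 (depth 8)
6: left child of 13 (depth 7)
22: left child of 27 (depth 8)
51: right child of 37 (depth 9)
7: right child of 6 (depth 8)
49: left child of 51 (depth 10)
2: left child of 6 (depth 8)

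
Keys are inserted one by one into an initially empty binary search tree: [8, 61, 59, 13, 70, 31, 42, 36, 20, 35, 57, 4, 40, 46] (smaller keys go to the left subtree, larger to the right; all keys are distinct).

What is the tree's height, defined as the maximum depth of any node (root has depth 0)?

7

8: root
61: right child of 8 (depth 1)
59: left child of 61 (depth 2)
13: left child of 59 (depth 3)
70: right child of 61 (depth 2)
31: right child of 13 (depth 4)
42: right child of 31 (depth 5)
36: left child of 42 (depth 6)
20: left child of 31 (depth 5)
35: left child of 36 (depth 7)
57: right child of 42 (depth 6)
4: left child of 8 (depth 1)
40: right child of 36 (depth 7)
46: left child of 57 (depth 7)

The deepest node is 35 at depth 7.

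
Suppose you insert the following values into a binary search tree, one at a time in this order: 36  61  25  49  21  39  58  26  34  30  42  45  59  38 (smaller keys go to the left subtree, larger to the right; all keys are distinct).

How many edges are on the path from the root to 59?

Insert 36: tree is empty, so 36 becomes the root.
Insert 61: 61 > 36 → go right. Place as right child of 36.
Insert 25: 25 < 36 → go left. Place as left child of 36.
Insert 49: 49 > 36 → go right; 49 < 61 → go left. Place as left child of 61.
Insert 21: 21 < 36 → go left; 21 < 25 → go left. Place as left child of 25.
Insert 39: 39 > 36 → go right; 39 < 61 → go left; 39 < 49 → go left. Place as left child of 49.
Insert 58: 58 > 36 → go right; 58 < 61 → go left; 58 > 49 → go right. Place as right child of 49.
Insert 26: 26 < 36 → go left; 26 > 25 → go right. Place as right child of 25.
Insert 34: 34 < 36 → go left; 34 > 25 → go right; 34 > 26 → go right. Place as right child of 26.
Insert 30: 30 < 36 → go left; 30 > 25 → go right; 30 > 26 → go right; 30 < 34 → go left. Place as left child of 34.
Insert 42: 42 > 36 → go right; 42 < 61 → go left; 42 < 49 → go left; 42 > 39 → go right. Place as right child of 39.
Insert 45: 45 > 36 → go right; 45 < 61 → go left; 45 < 49 → go left; 45 > 39 → go right; 45 > 42 → go right. Place as right child of 42.
Insert 59: 59 > 36 → go right; 59 < 61 → go left; 59 > 49 → go right; 59 > 58 → go right. Place as right child of 58.
Insert 38: 38 > 36 → go right; 38 < 61 → go left; 38 < 49 → go left; 38 < 39 → go left. Place as left child of 39.

Path to 59: 36 → 61 → 49 → 58 → 59, which is 4 edges.

4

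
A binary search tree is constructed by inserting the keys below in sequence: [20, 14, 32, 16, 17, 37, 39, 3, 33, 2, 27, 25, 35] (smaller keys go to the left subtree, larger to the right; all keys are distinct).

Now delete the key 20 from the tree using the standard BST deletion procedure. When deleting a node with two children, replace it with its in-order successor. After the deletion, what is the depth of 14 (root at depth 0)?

1

20: root
14: left child of 20 (depth 1)
32: right child of 20 (depth 1)
16: right child of 14 (depth 2)
17: right child of 16 (depth 3)
37: right child of 32 (depth 2)
39: right child of 37 (depth 3)
3: left child of 14 (depth 2)
33: left child of 37 (depth 3)
2: left child of 3 (depth 3)
27: left child of 32 (depth 2)
25: left child of 27 (depth 3)
35: right child of 33 (depth 4)

Delete 20 (two children — replace with in-order successor).
After deletion, path to 14: 25 → 14.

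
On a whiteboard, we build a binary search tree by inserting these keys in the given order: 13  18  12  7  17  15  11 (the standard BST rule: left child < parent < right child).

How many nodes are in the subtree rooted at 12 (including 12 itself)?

3

13: root
18: right child of 13 (depth 1)
12: left child of 13 (depth 1)
7: left child of 12 (depth 2)
17: left child of 18 (depth 2)
15: left child of 17 (depth 3)
11: right child of 7 (depth 3)

Subtree rooted at 12 contains: 12, 7, 11 — 3 nodes.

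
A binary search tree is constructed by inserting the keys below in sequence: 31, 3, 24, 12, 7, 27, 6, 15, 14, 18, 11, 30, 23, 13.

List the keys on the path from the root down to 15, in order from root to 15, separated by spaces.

31 3 24 12 15

Resulting structure (node: left, right):
  31: L=3, R=–
  3: L=–, R=24
  24: L=12, R=27
  12: L=7, R=15
  7: L=6, R=11
  27: L=–, R=30
  6: L=–, R=–
  15: L=14, R=18
  14: L=13, R=–
  18: L=–, R=23
  11: L=–, R=–
  30: L=–, R=–
  23: L=–, R=–
  13: L=–, R=–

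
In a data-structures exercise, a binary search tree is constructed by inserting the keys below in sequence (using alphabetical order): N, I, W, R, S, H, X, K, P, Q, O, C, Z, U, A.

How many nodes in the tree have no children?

N: root
I: left child of N (depth 1)
W: right child of N (depth 1)
R: left child of W (depth 2)
S: right child of R (depth 3)
H: left child of I (depth 2)
X: right child of W (depth 2)
K: right child of I (depth 2)
P: left child of R (depth 3)
Q: right child of P (depth 4)
O: left child of P (depth 4)
C: left child of H (depth 3)
Z: right child of X (depth 3)
U: right child of S (depth 4)
A: left child of C (depth 4)

Leaves: A, K, O, Q, U, Z — 6 in total.

6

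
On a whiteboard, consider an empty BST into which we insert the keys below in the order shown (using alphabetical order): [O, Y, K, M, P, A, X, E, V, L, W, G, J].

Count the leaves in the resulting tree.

3

Insert O: tree is empty, so O becomes the root.
Insert Y: Y > O → go right. Place as right child of O.
Insert K: K < O → go left. Place as left child of O.
Insert M: M < O → go left; M > K → go right. Place as right child of K.
Insert P: P > O → go right; P < Y → go left. Place as left child of Y.
Insert A: A < O → go left; A < K → go left. Place as left child of K.
Insert X: X > O → go right; X < Y → go left; X > P → go right. Place as right child of P.
Insert E: E < O → go left; E < K → go left; E > A → go right. Place as right child of A.
Insert V: V > O → go right; V < Y → go left; V > P → go right; V < X → go left. Place as left child of X.
Insert L: L < O → go left; L > K → go right; L < M → go left. Place as left child of M.
Insert W: W > O → go right; W < Y → go left; W > P → go right; W < X → go left; W > V → go right. Place as right child of V.
Insert G: G < O → go left; G < K → go left; G > A → go right; G > E → go right. Place as right child of E.
Insert J: J < O → go left; J < K → go left; J > A → go right; J > E → go right; J > G → go right. Place as right child of G.

Leaves: J, L, W — 3 in total.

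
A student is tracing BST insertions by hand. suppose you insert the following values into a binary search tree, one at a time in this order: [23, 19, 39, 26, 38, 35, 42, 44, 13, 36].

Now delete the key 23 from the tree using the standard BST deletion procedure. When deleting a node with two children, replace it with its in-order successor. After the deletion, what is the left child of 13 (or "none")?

23: root
19: left child of 23 (depth 1)
39: right child of 23 (depth 1)
26: left child of 39 (depth 2)
38: right child of 26 (depth 3)
35: left child of 38 (depth 4)
42: right child of 39 (depth 2)
44: right child of 42 (depth 3)
13: left child of 19 (depth 2)
36: right child of 35 (depth 5)

Delete 23 (two children — replace with in-order successor).
After deletion, 13's left child: none.

none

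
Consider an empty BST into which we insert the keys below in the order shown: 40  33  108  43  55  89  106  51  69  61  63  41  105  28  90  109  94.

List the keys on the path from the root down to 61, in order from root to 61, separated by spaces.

Resulting structure (node: left, right):
  40: L=33, R=108
  33: L=28, R=–
  108: L=43, R=109
  43: L=41, R=55
  55: L=51, R=89
  89: L=69, R=106
  106: L=105, R=–
  51: L=–, R=–
  69: L=61, R=–
  61: L=–, R=63
  63: L=–, R=–
  41: L=–, R=–
  105: L=90, R=–
  28: L=–, R=–
  90: L=–, R=94
  109: L=–, R=–
  94: L=–, R=–

40 108 43 55 89 69 61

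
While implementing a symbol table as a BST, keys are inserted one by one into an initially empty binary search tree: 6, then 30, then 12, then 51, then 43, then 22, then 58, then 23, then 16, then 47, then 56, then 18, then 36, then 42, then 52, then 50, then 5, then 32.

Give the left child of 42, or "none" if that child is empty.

none

6: root
30: right child of 6 (depth 1)
12: left child of 30 (depth 2)
51: right child of 30 (depth 2)
43: left child of 51 (depth 3)
22: right child of 12 (depth 3)
58: right child of 51 (depth 3)
23: right child of 22 (depth 4)
16: left child of 22 (depth 4)
47: right child of 43 (depth 4)
56: left child of 58 (depth 4)
18: right child of 16 (depth 5)
36: left child of 43 (depth 4)
42: right child of 36 (depth 5)
52: left child of 56 (depth 5)
50: right child of 47 (depth 5)
5: left child of 6 (depth 1)
32: left child of 36 (depth 5)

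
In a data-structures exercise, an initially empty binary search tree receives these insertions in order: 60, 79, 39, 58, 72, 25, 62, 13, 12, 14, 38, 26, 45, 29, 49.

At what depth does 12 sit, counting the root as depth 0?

4

Resulting structure (node: left, right):
  60: L=39, R=79
  79: L=72, R=–
  39: L=25, R=58
  58: L=45, R=–
  72: L=62, R=–
  25: L=13, R=38
  62: L=–, R=–
  13: L=12, R=14
  12: L=–, R=–
  14: L=–, R=–
  38: L=26, R=–
  26: L=–, R=29
  45: L=–, R=49
  29: L=–, R=–
  49: L=–, R=–

Path to 12: 60 → 39 → 25 → 13 → 12, which is 4 edges.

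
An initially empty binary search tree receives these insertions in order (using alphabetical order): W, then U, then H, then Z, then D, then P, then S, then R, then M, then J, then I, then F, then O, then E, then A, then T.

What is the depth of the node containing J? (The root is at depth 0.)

5

W: root
U: left child of W (depth 1)
H: left child of U (depth 2)
Z: right child of W (depth 1)
D: left child of H (depth 3)
P: right child of H (depth 3)
S: right child of P (depth 4)
R: left child of S (depth 5)
M: left child of P (depth 4)
J: left child of M (depth 5)
I: left child of J (depth 6)
F: right child of D (depth 4)
O: right child of M (depth 5)
E: left child of F (depth 5)
A: left child of D (depth 4)
T: right child of S (depth 5)

Path to J: W → U → H → P → M → J, which is 5 edges.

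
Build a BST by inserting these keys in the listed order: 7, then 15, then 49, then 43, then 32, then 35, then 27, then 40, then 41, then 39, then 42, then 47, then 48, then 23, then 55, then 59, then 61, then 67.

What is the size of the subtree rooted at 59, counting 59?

3

Insert 7: tree is empty, so 7 becomes the root.
Insert 15: 15 > 7 → go right. Place as right child of 7.
Insert 49: 49 > 7 → go right; 49 > 15 → go right. Place as right child of 15.
Insert 43: 43 > 7 → go right; 43 > 15 → go right; 43 < 49 → go left. Place as left child of 49.
Insert 32: 32 > 7 → go right; 32 > 15 → go right; 32 < 49 → go left; 32 < 43 → go left. Place as left child of 43.
Insert 35: 35 > 7 → go right; 35 > 15 → go right; 35 < 49 → go left; 35 < 43 → go left; 35 > 32 → go right. Place as right child of 32.
Insert 27: 27 > 7 → go right; 27 > 15 → go right; 27 < 49 → go left; 27 < 43 → go left; 27 < 32 → go left. Place as left child of 32.
Insert 40: 40 > 7 → go right; 40 > 15 → go right; 40 < 49 → go left; 40 < 43 → go left; 40 > 32 → go right; 40 > 35 → go right. Place as right child of 35.
Insert 41: 41 > 7 → go right; 41 > 15 → go right; 41 < 49 → go left; 41 < 43 → go left; 41 > 32 → go right; 41 > 35 → go right; 41 > 40 → go right. Place as right child of 40.
Insert 39: 39 > 7 → go right; 39 > 15 → go right; 39 < 49 → go left; 39 < 43 → go left; 39 > 32 → go right; 39 > 35 → go right; 39 < 40 → go left. Place as left child of 40.
Insert 42: 42 > 7 → go right; 42 > 15 → go right; 42 < 49 → go left; 42 < 43 → go left; 42 > 32 → go right; 42 > 35 → go right; 42 > 40 → go right; 42 > 41 → go right. Place as right child of 41.
Insert 47: 47 > 7 → go right; 47 > 15 → go right; 47 < 49 → go left; 47 > 43 → go right. Place as right child of 43.
Insert 48: 48 > 7 → go right; 48 > 15 → go right; 48 < 49 → go left; 48 > 43 → go right; 48 > 47 → go right. Place as right child of 47.
Insert 23: 23 > 7 → go right; 23 > 15 → go right; 23 < 49 → go left; 23 < 43 → go left; 23 < 32 → go left; 23 < 27 → go left. Place as left child of 27.
Insert 55: 55 > 7 → go right; 55 > 15 → go right; 55 > 49 → go right. Place as right child of 49.
Insert 59: 59 > 7 → go right; 59 > 15 → go right; 59 > 49 → go right; 59 > 55 → go right. Place as right child of 55.
Insert 61: 61 > 7 → go right; 61 > 15 → go right; 61 > 49 → go right; 61 > 55 → go right; 61 > 59 → go right. Place as right child of 59.
Insert 67: 67 > 7 → go right; 67 > 15 → go right; 67 > 49 → go right; 67 > 55 → go right; 67 > 59 → go right; 67 > 61 → go right. Place as right child of 61.

Subtree rooted at 59 contains: 59, 61, 67 — 3 nodes.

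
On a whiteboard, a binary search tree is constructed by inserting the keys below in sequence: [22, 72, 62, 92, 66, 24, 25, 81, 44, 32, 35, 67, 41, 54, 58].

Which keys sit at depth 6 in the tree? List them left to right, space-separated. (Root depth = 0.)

22: root
72: right child of 22 (depth 1)
62: left child of 72 (depth 2)
92: right child of 72 (depth 2)
66: right child of 62 (depth 3)
24: left child of 62 (depth 3)
25: right child of 24 (depth 4)
81: left child of 92 (depth 3)
44: right child of 25 (depth 5)
32: left child of 44 (depth 6)
35: right child of 32 (depth 7)
67: right child of 66 (depth 4)
41: right child of 35 (depth 8)
54: right child of 44 (depth 6)
58: right child of 54 (depth 7)

32 54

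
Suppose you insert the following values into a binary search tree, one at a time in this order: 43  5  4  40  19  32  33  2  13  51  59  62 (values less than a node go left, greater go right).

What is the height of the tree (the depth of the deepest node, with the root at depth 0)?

5

Insert 43: tree is empty, so 43 becomes the root.
Insert 5: 5 < 43 → go left. Place as left child of 43.
Insert 4: 4 < 43 → go left; 4 < 5 → go left. Place as left child of 5.
Insert 40: 40 < 43 → go left; 40 > 5 → go right. Place as right child of 5.
Insert 19: 19 < 43 → go left; 19 > 5 → go right; 19 < 40 → go left. Place as left child of 40.
Insert 32: 32 < 43 → go left; 32 > 5 → go right; 32 < 40 → go left; 32 > 19 → go right. Place as right child of 19.
Insert 33: 33 < 43 → go left; 33 > 5 → go right; 33 < 40 → go left; 33 > 19 → go right; 33 > 32 → go right. Place as right child of 32.
Insert 2: 2 < 43 → go left; 2 < 5 → go left; 2 < 4 → go left. Place as left child of 4.
Insert 13: 13 < 43 → go left; 13 > 5 → go right; 13 < 40 → go left; 13 < 19 → go left. Place as left child of 19.
Insert 51: 51 > 43 → go right. Place as right child of 43.
Insert 59: 59 > 43 → go right; 59 > 51 → go right. Place as right child of 51.
Insert 62: 62 > 43 → go right; 62 > 51 → go right; 62 > 59 → go right. Place as right child of 59.

The deepest node is 33 at depth 5.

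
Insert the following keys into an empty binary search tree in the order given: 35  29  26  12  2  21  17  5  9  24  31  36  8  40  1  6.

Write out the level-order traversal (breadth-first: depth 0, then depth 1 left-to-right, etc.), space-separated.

35: root
29: left child of 35 (depth 1)
26: left child of 29 (depth 2)
12: left child of 26 (depth 3)
2: left child of 12 (depth 4)
21: right child of 12 (depth 4)
17: left child of 21 (depth 5)
5: right child of 2 (depth 5)
9: right child of 5 (depth 6)
24: right child of 21 (depth 5)
31: right child of 29 (depth 2)
36: right child of 35 (depth 1)
8: left child of 9 (depth 7)
40: right child of 36 (depth 2)
1: left child of 2 (depth 5)
6: left child of 8 (depth 8)

35 29 36 26 31 40 12 2 21 1 5 17 24 9 8 6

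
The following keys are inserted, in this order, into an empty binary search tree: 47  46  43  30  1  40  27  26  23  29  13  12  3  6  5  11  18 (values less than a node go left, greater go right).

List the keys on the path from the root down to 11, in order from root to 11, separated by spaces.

Resulting structure (node: left, right):
  47: L=46, R=–
  46: L=43, R=–
  43: L=30, R=–
  30: L=1, R=40
  1: L=–, R=27
  40: L=–, R=–
  27: L=26, R=29
  26: L=23, R=–
  23: L=13, R=–
  29: L=–, R=–
  13: L=12, R=18
  12: L=3, R=–
  3: L=–, R=6
  6: L=5, R=11
  5: L=–, R=–
  11: L=–, R=–
  18: L=–, R=–

47 46 43 30 1 27 26 23 13 12 3 6 11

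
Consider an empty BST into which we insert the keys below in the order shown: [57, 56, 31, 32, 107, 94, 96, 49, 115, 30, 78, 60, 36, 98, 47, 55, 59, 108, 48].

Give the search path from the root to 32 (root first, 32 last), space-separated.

57 56 31 32

57: root
56: left child of 57 (depth 1)
31: left child of 56 (depth 2)
32: right child of 31 (depth 3)
107: right child of 57 (depth 1)
94: left child of 107 (depth 2)
96: right child of 94 (depth 3)
49: right child of 32 (depth 4)
115: right child of 107 (depth 2)
30: left child of 31 (depth 3)
78: left child of 94 (depth 3)
60: left child of 78 (depth 4)
36: left child of 49 (depth 5)
98: right child of 96 (depth 4)
47: right child of 36 (depth 6)
55: right child of 49 (depth 5)
59: left child of 60 (depth 5)
108: left child of 115 (depth 3)
48: right child of 47 (depth 7)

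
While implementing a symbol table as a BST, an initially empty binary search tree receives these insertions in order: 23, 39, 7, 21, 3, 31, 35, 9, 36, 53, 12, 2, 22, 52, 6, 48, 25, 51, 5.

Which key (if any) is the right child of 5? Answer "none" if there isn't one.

none

23: root
39: right child of 23 (depth 1)
7: left child of 23 (depth 1)
21: right child of 7 (depth 2)
3: left child of 7 (depth 2)
31: left child of 39 (depth 2)
35: right child of 31 (depth 3)
9: left child of 21 (depth 3)
36: right child of 35 (depth 4)
53: right child of 39 (depth 2)
12: right child of 9 (depth 4)
2: left child of 3 (depth 3)
22: right child of 21 (depth 3)
52: left child of 53 (depth 3)
6: right child of 3 (depth 3)
48: left child of 52 (depth 4)
25: left child of 31 (depth 3)
51: right child of 48 (depth 5)
5: left child of 6 (depth 4)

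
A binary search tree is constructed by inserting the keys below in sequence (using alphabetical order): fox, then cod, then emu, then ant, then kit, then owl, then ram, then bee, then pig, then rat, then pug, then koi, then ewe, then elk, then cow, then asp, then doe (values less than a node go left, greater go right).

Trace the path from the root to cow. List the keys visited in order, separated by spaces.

Insert fox: tree is empty, so fox becomes the root.
Insert cod: cod < fox → go left. Place as left child of fox.
Insert emu: emu < fox → go left; emu > cod → go right. Place as right child of cod.
Insert ant: ant < fox → go left; ant < cod → go left. Place as left child of cod.
Insert kit: kit > fox → go right. Place as right child of fox.
Insert owl: owl > fox → go right; owl > kit → go right. Place as right child of kit.
Insert ram: ram > fox → go right; ram > kit → go right; ram > owl → go right. Place as right child of owl.
Insert bee: bee < fox → go left; bee < cod → go left; bee > ant → go right. Place as right child of ant.
Insert pig: pig > fox → go right; pig > kit → go right; pig > owl → go right; pig < ram → go left. Place as left child of ram.
Insert rat: rat > fox → go right; rat > kit → go right; rat > owl → go right; rat > ram → go right. Place as right child of ram.
Insert pug: pug > fox → go right; pug > kit → go right; pug > owl → go right; pug < ram → go left; pug > pig → go right. Place as right child of pig.
Insert koi: koi > fox → go right; koi > kit → go right; koi < owl → go left. Place as left child of owl.
Insert ewe: ewe < fox → go left; ewe > cod → go right; ewe > emu → go right. Place as right child of emu.
Insert elk: elk < fox → go left; elk > cod → go right; elk < emu → go left. Place as left child of emu.
Insert cow: cow < fox → go left; cow > cod → go right; cow < emu → go left; cow < elk → go left. Place as left child of elk.
Insert asp: asp < fox → go left; asp < cod → go left; asp > ant → go right; asp < bee → go left. Place as left child of bee.
Insert doe: doe < fox → go left; doe > cod → go right; doe < emu → go left; doe < elk → go left; doe > cow → go right. Place as right child of cow.

fox cod emu elk cow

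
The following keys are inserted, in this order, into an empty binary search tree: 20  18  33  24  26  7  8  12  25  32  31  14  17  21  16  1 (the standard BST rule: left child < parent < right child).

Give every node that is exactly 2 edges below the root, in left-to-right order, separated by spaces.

7 24

20: root
18: left child of 20 (depth 1)
33: right child of 20 (depth 1)
24: left child of 33 (depth 2)
26: right child of 24 (depth 3)
7: left child of 18 (depth 2)
8: right child of 7 (depth 3)
12: right child of 8 (depth 4)
25: left child of 26 (depth 4)
32: right child of 26 (depth 4)
31: left child of 32 (depth 5)
14: right child of 12 (depth 5)
17: right child of 14 (depth 6)
21: left child of 24 (depth 3)
16: left child of 17 (depth 7)
1: left child of 7 (depth 3)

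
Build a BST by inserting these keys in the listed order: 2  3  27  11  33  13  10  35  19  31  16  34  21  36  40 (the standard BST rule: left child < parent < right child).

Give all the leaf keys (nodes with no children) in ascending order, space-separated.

10 16 21 31 34 40

Resulting structure (node: left, right):
  2: L=–, R=3
  3: L=–, R=27
  27: L=11, R=33
  11: L=10, R=13
  33: L=31, R=35
  13: L=–, R=19
  10: L=–, R=–
  35: L=34, R=36
  19: L=16, R=21
  31: L=–, R=–
  16: L=–, R=–
  34: L=–, R=–
  21: L=–, R=–
  36: L=–, R=40
  40: L=–, R=–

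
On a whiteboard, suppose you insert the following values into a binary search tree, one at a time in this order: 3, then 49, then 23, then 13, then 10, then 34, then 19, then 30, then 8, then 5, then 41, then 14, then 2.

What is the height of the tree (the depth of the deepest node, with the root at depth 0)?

6

3: root
49: right child of 3 (depth 1)
23: left child of 49 (depth 2)
13: left child of 23 (depth 3)
10: left child of 13 (depth 4)
34: right child of 23 (depth 3)
19: right child of 13 (depth 4)
30: left child of 34 (depth 4)
8: left child of 10 (depth 5)
5: left child of 8 (depth 6)
41: right child of 34 (depth 4)
14: left child of 19 (depth 5)
2: left child of 3 (depth 1)

The deepest node is 5 at depth 6.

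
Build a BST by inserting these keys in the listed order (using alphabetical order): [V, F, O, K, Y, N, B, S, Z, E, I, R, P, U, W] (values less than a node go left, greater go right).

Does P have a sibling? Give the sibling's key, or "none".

Insert V: tree is empty, so V becomes the root.
Insert F: F < V → go left. Place as left child of V.
Insert O: O < V → go left; O > F → go right. Place as right child of F.
Insert K: K < V → go left; K > F → go right; K < O → go left. Place as left child of O.
Insert Y: Y > V → go right. Place as right child of V.
Insert N: N < V → go left; N > F → go right; N < O → go left; N > K → go right. Place as right child of K.
Insert B: B < V → go left; B < F → go left. Place as left child of F.
Insert S: S < V → go left; S > F → go right; S > O → go right. Place as right child of O.
Insert Z: Z > V → go right; Z > Y → go right. Place as right child of Y.
Insert E: E < V → go left; E < F → go left; E > B → go right. Place as right child of B.
Insert I: I < V → go left; I > F → go right; I < O → go left; I < K → go left. Place as left child of K.
Insert R: R < V → go left; R > F → go right; R > O → go right; R < S → go left. Place as left child of S.
Insert P: P < V → go left; P > F → go right; P > O → go right; P < S → go left; P < R → go left. Place as left child of R.
Insert U: U < V → go left; U > F → go right; U > O → go right; U > S → go right. Place as right child of S.
Insert W: W > V → go right; W < Y → go left. Place as left child of Y.

P's parent is R, which has only one child.

none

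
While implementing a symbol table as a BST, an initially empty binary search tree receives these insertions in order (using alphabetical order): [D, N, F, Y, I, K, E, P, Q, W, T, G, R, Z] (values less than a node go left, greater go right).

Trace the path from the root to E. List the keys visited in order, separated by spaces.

D N F E

D: root
N: right child of D (depth 1)
F: left child of N (depth 2)
Y: right child of N (depth 2)
I: right child of F (depth 3)
K: right child of I (depth 4)
E: left child of F (depth 3)
P: left child of Y (depth 3)
Q: right child of P (depth 4)
W: right child of Q (depth 5)
T: left child of W (depth 6)
G: left child of I (depth 4)
R: left child of T (depth 7)
Z: right child of Y (depth 3)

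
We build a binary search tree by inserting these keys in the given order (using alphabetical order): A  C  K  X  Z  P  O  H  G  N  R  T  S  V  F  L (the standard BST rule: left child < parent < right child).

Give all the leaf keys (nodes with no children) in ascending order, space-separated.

Insert A: tree is empty, so A becomes the root.
Insert C: C > A → go right. Place as right child of A.
Insert K: K > A → go right; K > C → go right. Place as right child of C.
Insert X: X > A → go right; X > C → go right; X > K → go right. Place as right child of K.
Insert Z: Z > A → go right; Z > C → go right; Z > K → go right; Z > X → go right. Place as right child of X.
Insert P: P > A → go right; P > C → go right; P > K → go right; P < X → go left. Place as left child of X.
Insert O: O > A → go right; O > C → go right; O > K → go right; O < X → go left; O < P → go left. Place as left child of P.
Insert H: H > A → go right; H > C → go right; H < K → go left. Place as left child of K.
Insert G: G > A → go right; G > C → go right; G < K → go left; G < H → go left. Place as left child of H.
Insert N: N > A → go right; N > C → go right; N > K → go right; N < X → go left; N < P → go left; N < O → go left. Place as left child of O.
Insert R: R > A → go right; R > C → go right; R > K → go right; R < X → go left; R > P → go right. Place as right child of P.
Insert T: T > A → go right; T > C → go right; T > K → go right; T < X → go left; T > P → go right; T > R → go right. Place as right child of R.
Insert S: S > A → go right; S > C → go right; S > K → go right; S < X → go left; S > P → go right; S > R → go right; S < T → go left. Place as left child of T.
Insert V: V > A → go right; V > C → go right; V > K → go right; V < X → go left; V > P → go right; V > R → go right; V > T → go right. Place as right child of T.
Insert F: F > A → go right; F > C → go right; F < K → go left; F < H → go left; F < G → go left. Place as left child of G.
Insert L: L > A → go right; L > C → go right; L > K → go right; L < X → go left; L < P → go left; L < O → go left; L < N → go left. Place as left child of N.

F L S V Z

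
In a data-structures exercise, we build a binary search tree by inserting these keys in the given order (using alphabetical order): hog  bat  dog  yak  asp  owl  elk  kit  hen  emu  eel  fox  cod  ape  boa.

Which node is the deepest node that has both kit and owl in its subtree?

Insert hog: tree is empty, so hog becomes the root.
Insert bat: bat < hog → go left. Place as left child of hog.
Insert dog: dog < hog → go left; dog > bat → go right. Place as right child of bat.
Insert yak: yak > hog → go right. Place as right child of hog.
Insert asp: asp < hog → go left; asp < bat → go left. Place as left child of bat.
Insert owl: owl > hog → go right; owl < yak → go left. Place as left child of yak.
Insert elk: elk < hog → go left; elk > bat → go right; elk > dog → go right. Place as right child of dog.
Insert kit: kit > hog → go right; kit < yak → go left; kit < owl → go left. Place as left child of owl.
Insert hen: hen < hog → go left; hen > bat → go right; hen > dog → go right; hen > elk → go right. Place as right child of elk.
Insert emu: emu < hog → go left; emu > bat → go right; emu > dog → go right; emu > elk → go right; emu < hen → go left. Place as left child of hen.
Insert eel: eel < hog → go left; eel > bat → go right; eel > dog → go right; eel < elk → go left. Place as left child of elk.
Insert fox: fox < hog → go left; fox > bat → go right; fox > dog → go right; fox > elk → go right; fox < hen → go left; fox > emu → go right. Place as right child of emu.
Insert cod: cod < hog → go left; cod > bat → go right; cod < dog → go left. Place as left child of dog.
Insert ape: ape < hog → go left; ape < bat → go left; ape < asp → go left. Place as left child of asp.
Insert boa: boa < hog → go left; boa > bat → go right; boa < dog → go left; boa < cod → go left. Place as left child of cod.

Path to kit: hog → yak → owl → kit
Path to owl: hog → yak → owl
owl lies on both paths and is an ancestor of the other node.

owl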